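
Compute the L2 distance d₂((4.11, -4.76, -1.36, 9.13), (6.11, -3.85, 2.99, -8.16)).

√(Σ(x_i - y_i)²) = √((4.11 - 6.11)² + (-4.76 - (-3.85))² + (-1.36 - 2.99)² + (9.13 - (-8.16))²)
= √((-2)² + (-0.91)² + (-4.35)² + 17.29²) = √(4 + 0.8281 + 18.9225 + 298.9441) = √322.6947 ≈ 17.9637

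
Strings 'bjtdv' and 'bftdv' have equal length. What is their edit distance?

Let D[i][j] be the edit distance between the first i characters of 'bjtdv' and the first j characters of 'bftdv', with D[i][0] = i, D[0][j] = j, and D[i][j] = D[i-1][j-1] if the characters match, else 1 + min(D[i-1][j], D[i][j-1], D[i-1][j-1]). Filling the table (rows: prefixes of 'bjtdv', columns: prefixes of 'bftdv'):
     ε  b  f  t  d  v
  ε  0  1  2  3  4  5
  b  1  0  1  2  3  4
  j  2  1  1  2  3  4
  t  3  2  2  1  2  3
  d  4  3  3  2  1  2
  v  5  4  4  3  2  1
The bottom-right entry gives D[5][5] = 1, so no sequence of fewer than 1 edit works. Backtracking through the table gives one optimal edit sequence (1 edit):
  bjtdv → bftdv (sub j→f @2)
Edit distance = 1.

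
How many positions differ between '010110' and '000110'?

Differing positions: 2. Hamming distance = 1.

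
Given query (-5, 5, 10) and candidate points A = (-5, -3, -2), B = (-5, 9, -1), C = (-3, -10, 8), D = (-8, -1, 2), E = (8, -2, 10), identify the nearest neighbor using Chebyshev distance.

Distances: d(A) = 12, d(B) = 11, d(C) = 15, d(D) = 8, d(E) = 13. Nearest: D = (-8, -1, 2) with distance 8.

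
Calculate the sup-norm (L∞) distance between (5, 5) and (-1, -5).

max(|x_i - y_i|) = max(|5 - (-1)|, |5 - (-5)|) = max(6, 10) = 10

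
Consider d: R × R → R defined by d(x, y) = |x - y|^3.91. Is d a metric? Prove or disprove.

No. d(x,y) = |x-y|^3.91 fails the triangle inequality since p = 3.91 > 1. Counterexample: x = 4, y = 11, z = 17. d(x,z) = |4 - 17|^3.91 = 13^3.91 ≈ 22673.497, but d(x,y) + d(y,z) = 7^3.91 + 6^3.91 ≈ 2015.2704 + 1102.9895 = 3118.2599. Since 22673.497 > 3118.2599, the triangle inequality is violated.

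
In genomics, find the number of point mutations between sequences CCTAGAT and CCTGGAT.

Differing positions: 4. Hamming distance = 1.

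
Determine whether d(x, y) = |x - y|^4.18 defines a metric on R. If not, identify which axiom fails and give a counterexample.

No. d(x,y) = |x-y|^4.18 fails the triangle inequality since p = 4.18 > 1. Counterexample: x = 0, y = 3, z = 15. d(x,z) = |0 - 15|^4.18 = 15^4.18 ≈ 82425.4758, but d(x,y) + d(y,z) = 3^4.18 + 12^4.18 ≈ 98.7113 + 32432.2895 = 32531.0008. Since 82425.4758 > 32531.0008, the triangle inequality is violated.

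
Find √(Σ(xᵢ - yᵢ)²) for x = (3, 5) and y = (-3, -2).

√(Σ(x_i - y_i)²) = √((3 - (-3))² + (5 - (-2))²)
= √(6² + 7²) = √(36 + 49) = √85 ≈ 9.2195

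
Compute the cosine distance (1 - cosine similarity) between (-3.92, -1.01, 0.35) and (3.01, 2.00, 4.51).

With u = (-3.92, -1.01, 0.35), v = (3.01, 2.00, 4.51):
u·v = (-3.92)·3.01 + (-1.01)·2 + 0.35·4.51 = (-11.7992) + (-2.02) + 1.5785 = -12.2407.
|u| = √((-3.92)² + (-1.01)² + 0.35²) = √(15.3664 + 1.0201 + 0.1225) = √16.509, |v| = √(3.01² + 2² + 4.51²) = √(9.0601 + 4 + 20.3401) = √33.4002.
cos θ = (u·v)/(|u||v|) = -12.2407/(√16.509·√33.4002) ≈ -0.5213
Cosine distance = 1 - cos θ ≈ 1 - (-0.5213) = 1.5213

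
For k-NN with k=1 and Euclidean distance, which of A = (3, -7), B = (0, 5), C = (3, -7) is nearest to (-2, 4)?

Distances: d(A) ≈ 12.083, d(B) ≈ 2.2361, d(C) ≈ 12.083. Nearest: B = (0, 5) with distance 2.2361.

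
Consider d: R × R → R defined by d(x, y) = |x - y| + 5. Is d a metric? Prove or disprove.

No. d fails identity of indiscernibles (specifically d(x,x) = 0): d(-6, -6) = |-6 - (-6)| + 5 = 0 + 5 = 5 ≠ 0.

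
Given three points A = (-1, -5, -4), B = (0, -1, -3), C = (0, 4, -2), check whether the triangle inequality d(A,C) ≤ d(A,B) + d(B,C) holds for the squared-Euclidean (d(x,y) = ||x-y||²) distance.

d(A,B) = 1² + 4² + 1² = 18, d(B,C) = 0² + 5² + 1² = 26, d(A,C) = 1² + 9² + 2² = 86.
d(A,C) = 86 > 18 + 26 = 44. Triangle inequality is VIOLATED. (Squared-Euclidean is not a metric — this is a counterexample.)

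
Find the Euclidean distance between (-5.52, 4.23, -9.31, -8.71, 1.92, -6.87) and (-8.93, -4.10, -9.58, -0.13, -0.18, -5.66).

√(Σ(x_i - y_i)²) = √((-5.52 - (-8.93))² + (4.23 - (-4.1))² + (-9.31 - (-9.58))² + (-8.71 - (-0.13))² + (1.92 - (-0.18))² + (-6.87 - (-5.66))²)
= √(3.41² + 8.33² + 0.27² + (-8.58)² + 2.1² + (-1.21)²) = √(11.6281 + 69.3889 + 0.0729 + 73.6164 + 4.41 + 1.4641) = √160.5804 ≈ 12.672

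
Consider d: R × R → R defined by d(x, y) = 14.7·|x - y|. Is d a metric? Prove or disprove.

Yes. Since |x - y| is a metric on R and 14.7 > 0, the positive scalar multiple 14.7·|x - y| is also a metric: scaling by a positive constant preserves non-negativity, identity (d=0 ⟺ |x-y|=0 ⟺ x=y), symmetry, and the triangle inequality.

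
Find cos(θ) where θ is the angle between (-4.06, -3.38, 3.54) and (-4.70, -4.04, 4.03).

With u = (-4.06, -3.38, 3.54), v = (-4.70, -4.04, 4.03):
u·v = (-4.06)·(-4.7) + (-3.38)·(-4.04) + 3.54·4.03 = 19.082 + 13.6552 + 14.2662 = 47.0034.
|u| = √((-4.06)² + (-3.38)² + 3.54²) = √(16.4836 + 11.4244 + 12.5316) = √40.4396, |v| = √((-4.7)² + (-4.04)² + 4.03²) = √(22.09 + 16.3216 + 16.2409) = √54.6525.
cos θ = (u·v)/(|u||v|) = 47.0034/(√40.4396·√54.6525) ≈ 0.9998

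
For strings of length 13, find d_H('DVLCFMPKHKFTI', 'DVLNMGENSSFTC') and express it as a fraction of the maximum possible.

Differing positions: 4, 5, 6, 7, 8, 9, 10, 13. Hamming distance = 8. The maximum possible Hamming distance for length-13 strings is 13, so d_H/13 = 8/13 ≈ 0.6154.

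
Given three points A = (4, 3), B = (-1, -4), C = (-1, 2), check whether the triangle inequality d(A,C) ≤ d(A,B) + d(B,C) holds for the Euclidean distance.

d(A,B) = √(5² + 7²) = √74 ≈ 8.6023, d(B,C) = √(0² + 6²) = √36 = 6, d(A,C) = √(5² + 1²) = √26 ≈ 5.099.
d(A,C) ≈ 5.099 ≤ 8.6023 + 6 = 14.6023. Triangle inequality is satisfied.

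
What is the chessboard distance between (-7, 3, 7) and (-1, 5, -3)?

max(|x_i - y_i|) = max(|-7 - (-1)|, |3 - 5|, |7 - (-3)|) = max(6, 2, 10) = 10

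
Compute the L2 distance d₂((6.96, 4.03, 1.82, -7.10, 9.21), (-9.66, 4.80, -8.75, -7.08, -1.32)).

√(Σ(x_i - y_i)²) = √((6.96 - (-9.66))² + (4.03 - 4.8)² + (1.82 - (-8.75))² + (-7.1 - (-7.08))² + (9.21 - (-1.32))²)
= √(16.62² + (-0.77)² + 10.57² + (-0.02)² + 10.53²) = √(276.2244 + 0.5929 + 111.7249 + 0.0004 + 110.8809) = √499.4235 ≈ 22.3478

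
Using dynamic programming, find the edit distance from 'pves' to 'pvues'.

Let D[i][j] be the edit distance between the first i characters of 'pves' and the first j characters of 'pvues', with D[i][0] = i, D[0][j] = j, and D[i][j] = D[i-1][j-1] if the characters match, else 1 + min(D[i-1][j], D[i][j-1], D[i-1][j-1]). Filling the table (rows: prefixes of 'pves', columns: prefixes of 'pvues'):
     ε  p  v  u  e  s
  ε  0  1  2  3  4  5
  p  1  0  1  2  3  4
  v  2  1  0  1  2  3
  e  3  2  1  1  1  2
  s  4  3  2  2  2  1
The bottom-right entry gives D[4][5] = 1, so no sequence of fewer than 1 edit works. Backtracking through the table gives one optimal edit sequence (1 edit):
  pves → pvues (ins u @3)
Edit distance = 1.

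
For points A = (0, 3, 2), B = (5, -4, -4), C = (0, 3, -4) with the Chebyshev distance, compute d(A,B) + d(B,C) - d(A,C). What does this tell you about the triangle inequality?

d(A,B) = max(5, 7, 6) = 7, d(B,C) = max(5, 7, 0) = 7, d(A,C) = max(0, 0, 6) = 6.
d(A,B) + d(B,C) - d(A,C) = 7 + 7 - 6 = 14 - 6 = 8. This is ≥ 0, so the triangle inequality holds for these points.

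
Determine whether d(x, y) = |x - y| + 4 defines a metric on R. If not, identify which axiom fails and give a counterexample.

No. d fails identity of indiscernibles (specifically d(x,x) = 0): d(-6, -6) = |-6 - (-6)| + 4 = 0 + 4 = 4 ≠ 0.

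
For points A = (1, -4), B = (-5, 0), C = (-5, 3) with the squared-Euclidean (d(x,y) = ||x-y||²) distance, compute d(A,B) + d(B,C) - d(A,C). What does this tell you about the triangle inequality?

d(A,B) = 6² + 4² = 52, d(B,C) = 0² + 3² = 9, d(A,C) = 6² + 7² = 85.
d(A,B) + d(B,C) - d(A,C) = 52 + 9 - 85 = 61 - 85 = -24. This is < 0, so the triangle inequality FAILS for these points (squared-Euclidean is not a metric).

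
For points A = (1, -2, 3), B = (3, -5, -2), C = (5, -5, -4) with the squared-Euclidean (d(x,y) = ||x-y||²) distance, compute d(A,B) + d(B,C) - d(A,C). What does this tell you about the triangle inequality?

d(A,B) = 2² + 3² + 5² = 38, d(B,C) = 2² + 0² + 2² = 8, d(A,C) = 4² + 3² + 7² = 74.
d(A,B) + d(B,C) - d(A,C) = 38 + 8 - 74 = 46 - 74 = -28. This is < 0, so the triangle inequality FAILS for these points (squared-Euclidean is not a metric).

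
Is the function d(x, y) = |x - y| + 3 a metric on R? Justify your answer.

No. d fails identity of indiscernibles (specifically d(x,x) = 0): d(5, 5) = |5 - 5| + 3 = 0 + 3 = 3 ≠ 0.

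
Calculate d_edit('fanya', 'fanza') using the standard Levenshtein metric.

Let D[i][j] be the edit distance between the first i characters of 'fanya' and the first j characters of 'fanza', with D[i][0] = i, D[0][j] = j, and D[i][j] = D[i-1][j-1] if the characters match, else 1 + min(D[i-1][j], D[i][j-1], D[i-1][j-1]). Filling the table (rows: prefixes of 'fanya', columns: prefixes of 'fanza'):
     ε  f  a  n  z  a
  ε  0  1  2  3  4  5
  f  1  0  1  2  3  4
  a  2  1  0  1  2  3
  n  3  2  1  0  1  2
  y  4  3  2  1  1  2
  a  5  4  3  2  2  1
The bottom-right entry gives D[5][5] = 1, so no sequence of fewer than 1 edit works. Backtracking through the table gives one optimal edit sequence (1 edit):
  fanya → fanza (sub y→z @4)
Edit distance = 1.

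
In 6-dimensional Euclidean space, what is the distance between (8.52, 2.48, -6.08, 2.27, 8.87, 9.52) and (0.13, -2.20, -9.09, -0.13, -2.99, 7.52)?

√(Σ(x_i - y_i)²) = √((8.52 - 0.13)² + (2.48 - (-2.2))² + (-6.08 - (-9.09))² + (2.27 - (-0.13))² + (8.87 - (-2.99))² + (9.52 - 7.52)²)
= √(8.39² + 4.68² + 3.01² + 2.4² + 11.86² + 2²) = √(70.3921 + 21.9024 + 9.0601 + 5.76 + 140.6596 + 4) = √251.7742 ≈ 15.8674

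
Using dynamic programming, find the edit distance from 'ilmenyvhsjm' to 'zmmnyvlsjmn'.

Let D[i][j] be the edit distance between the first i characters of 'ilmenyvhsjm' and the first j characters of 'zmmnyvlsjmn', with D[i][0] = i, D[0][j] = j, and D[i][j] = D[i-1][j-1] if the characters match, else 1 + min(D[i-1][j], D[i][j-1], D[i-1][j-1]). Filling the table (rows: prefixes of 'ilmenyvhsjm', columns: prefixes of 'zmmnyvlsjmn'):
     ε  z  m  m  n  y  v  l  s  j  m  n
  ε  0  1  2  3  4  5  6  7  8  9 10 11
  i  1  1  2  3  4  5  6  7  8  9 10 11
  l  2  2  2  3  4  5  6  6  7  8  9 10
  m  3  3  2  2  3  4  5  6  7  8  8  9
  e  4  4  3  3  3  4  5  6  7  8  9  9
  n  5  5  4  4  3  4  5  6  7  8  9  9
  y  6  6  5  5  4  3  4  5  6  7  8  9
  v  7  7  6  6  5  4  3  4  5  6  7  8
  h  8  8  7  7  6  5  4  4  5  6  7  8
  s  9  9  8  8  7  6  5  5  4  5  6  7
  j 10 10  9  9  8  7  6  6  5  4  5  6
  m 11 11 10  9  9  8  7  7  6  5  4  5
The bottom-right entry gives D[11][11] = 5, so no sequence of fewer than 5 edits works. Backtracking through the table gives one optimal edit sequence (5 edits):
  ilmenyvhsjm → lmenyvhsjm (del i @1)
  lmenyvhsjm → zmenyvhsjm (sub l→z @1)
  zmenyvhsjm → zmmnyvhsjm (sub e→m @3)
  zmmnyvhsjm → zmmnyvlsjm (sub h→l @7)
  zmmnyvlsjm → zmmnyvlsjmn (ins n @11)
Edit distance = 5.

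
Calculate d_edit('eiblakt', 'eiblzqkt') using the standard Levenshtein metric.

Let D[i][j] be the edit distance between the first i characters of 'eiblakt' and the first j characters of 'eiblzqkt', with D[i][0] = i, D[0][j] = j, and D[i][j] = D[i-1][j-1] if the characters match, else 1 + min(D[i-1][j], D[i][j-1], D[i-1][j-1]). Filling the table (rows: prefixes of 'eiblakt', columns: prefixes of 'eiblzqkt'):
     ε  e  i  b  l  z  q  k  t
  ε  0  1  2  3  4  5  6  7  8
  e  1  0  1  2  3  4  5  6  7
  i  2  1  0  1  2  3  4  5  6
  b  3  2  1  0  1  2  3  4  5
  l  4  3  2  1  0  1  2  3  4
  a  5  4  3  2  1  1  2  3  4
  k  6  5  4  3  2  2  2  2  3
  t  7  6  5  4  3  3  3  3  2
The bottom-right entry gives D[7][8] = 2, so no sequence of fewer than 2 edits works. Backtracking through the table gives one optimal edit sequence (2 edits):
  eiblakt → eiblzakt (ins z @5)
  eiblzakt → eiblzqkt (sub a→q @6)
Edit distance = 2.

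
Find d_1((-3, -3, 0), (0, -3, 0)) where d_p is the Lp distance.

Σ|x_i - y_i| = |-3 - 0| + |-3 - (-3)| + |0 - 0| = 3 + 0 + 0 = 3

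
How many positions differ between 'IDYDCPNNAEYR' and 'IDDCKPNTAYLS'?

Differing positions: 3, 4, 5, 8, 10, 11, 12. Hamming distance = 7.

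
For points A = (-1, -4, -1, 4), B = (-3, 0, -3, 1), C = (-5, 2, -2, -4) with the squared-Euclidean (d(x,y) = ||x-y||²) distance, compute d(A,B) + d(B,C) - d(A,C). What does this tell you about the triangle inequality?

d(A,B) = 2² + 4² + 2² + 3² = 33, d(B,C) = 2² + 2² + 1² + 5² = 34, d(A,C) = 4² + 6² + 1² + 8² = 117.
d(A,B) + d(B,C) - d(A,C) = 33 + 34 - 117 = 67 - 117 = -50. This is < 0, so the triangle inequality FAILS for these points (squared-Euclidean is not a metric).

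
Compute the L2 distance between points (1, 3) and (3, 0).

(Σ|x_i - y_i|^2)^(1/2) = (|1 - 3|^2 + |3 - 0|^2)^(1/2)
= (2^2 + 3^2)^(1/2) = (4 + 9)^(1/2) = (13)^(1/2) ≈ 3.6056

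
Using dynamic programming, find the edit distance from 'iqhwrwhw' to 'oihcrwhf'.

Let D[i][j] be the edit distance between the first i characters of 'iqhwrwhw' and the first j characters of 'oihcrwhf', with D[i][0] = i, D[0][j] = j, and D[i][j] = D[i-1][j-1] if the characters match, else 1 + min(D[i-1][j], D[i][j-1], D[i-1][j-1]). Filling the table (rows: prefixes of 'iqhwrwhw', columns: prefixes of 'oihcrwhf'):
     ε  o  i  h  c  r  w  h  f
  ε  0  1  2  3  4  5  6  7  8
  i  1  1  1  2  3  4  5  6  7
  q  2  2  2  2  3  4  5  6  7
  h  3  3  3  2  3  4  5  5  6
  w  4  4  4  3  3  4  4  5  6
  r  5  5  5  4  4  3  4  5  6
  w  6  6  6  5  5  4  3  4  5
  h  7  7  7  6  6  5  4  3  4
  w  8  8  8  7  7  6  5  4  4
The bottom-right entry gives D[8][8] = 4, so no sequence of fewer than 4 edits works. Backtracking through the table gives one optimal edit sequence (4 edits):
  iqhwrwhw → oqhwrwhw (sub i→o @1)
  oqhwrwhw → oihwrwhw (sub q→i @2)
  oihwrwhw → oihcrwhw (sub w→c @4)
  oihcrwhw → oihcrwhf (sub w→f @8)
Edit distance = 4.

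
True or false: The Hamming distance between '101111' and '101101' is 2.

Differing positions: 5. Hamming distance = 1, so the claim that d_H = 2 is false.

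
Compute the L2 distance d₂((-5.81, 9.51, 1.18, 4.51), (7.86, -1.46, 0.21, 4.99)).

√(Σ(x_i - y_i)²) = √((-5.81 - 7.86)² + (9.51 - (-1.46))² + (1.18 - 0.21)² + (4.51 - 4.99)²)
= √((-13.67)² + 10.97² + 0.97² + (-0.48)²) = √(186.8689 + 120.3409 + 0.9409 + 0.2304) = √308.3811 ≈ 17.5608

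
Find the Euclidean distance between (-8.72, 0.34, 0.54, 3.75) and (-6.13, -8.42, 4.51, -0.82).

√(Σ(x_i - y_i)²) = √((-8.72 - (-6.13))² + (0.34 - (-8.42))² + (0.54 - 4.51)² + (3.75 - (-0.82))²)
= √((-2.59)² + 8.76² + (-3.97)² + 4.57²) = √(6.7081 + 76.7376 + 15.7609 + 20.8849) = √120.0915 ≈ 10.9586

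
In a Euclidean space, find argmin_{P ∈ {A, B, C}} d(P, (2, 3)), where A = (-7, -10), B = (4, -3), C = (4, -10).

Distances: d(A) ≈ 15.8114, d(B) ≈ 6.3246, d(C) ≈ 13.1529. Nearest: B = (4, -3) with distance 6.3246.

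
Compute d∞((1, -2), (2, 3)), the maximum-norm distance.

max(|x_i - y_i|) = max(|1 - 2|, |-2 - 3|) = max(1, 5) = 5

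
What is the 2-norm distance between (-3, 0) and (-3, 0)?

(Σ|x_i - y_i|^2)^(1/2) = (|-3 - (-3)|^2 + |0 - 0|^2)^(1/2)
= (0^2 + 0^2)^(1/2) = (0 + 0)^(1/2) = (0)^(1/2) = 0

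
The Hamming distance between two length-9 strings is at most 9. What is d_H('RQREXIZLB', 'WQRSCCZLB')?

Differing positions: 1, 4, 5, 6. Hamming distance = 4. The maximum possible Hamming distance for length-9 strings is 9, so d_H/9 = 4/9 ≈ 0.4444.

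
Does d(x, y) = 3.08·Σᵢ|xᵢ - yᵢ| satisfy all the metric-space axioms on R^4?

Yes. The L1 (Manhattan) norm induces a metric on R^4, and multiplying a metric by a positive constant 3.08 > 0 preserves all four axioms: non-negativity (3.08·||x-y|| ≥ 0), identity (3.08·||x-y|| = 0 ⟺ ||x-y|| = 0 ⟺ x = y), symmetry (||x-y|| = ||y-x||), and the triangle inequality (3.08·||x-z|| ≤ 3.08·||x-y|| + 3.08·||y-z||). So d is a metric.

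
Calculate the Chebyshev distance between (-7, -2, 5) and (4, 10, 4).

max(|x_i - y_i|) = max(|-7 - 4|, |-2 - 10|, |5 - 4|) = max(11, 12, 1) = 12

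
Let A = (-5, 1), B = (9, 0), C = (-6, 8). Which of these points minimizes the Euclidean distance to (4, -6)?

Distances: d(A) ≈ 11.4018, d(B) ≈ 7.8102, d(C) ≈ 17.2047. Nearest: B = (9, 0) with distance 7.8102.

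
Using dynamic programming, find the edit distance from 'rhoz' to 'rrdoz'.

Let D[i][j] be the edit distance between the first i characters of 'rhoz' and the first j characters of 'rrdoz', with D[i][0] = i, D[0][j] = j, and D[i][j] = D[i-1][j-1] if the characters match, else 1 + min(D[i-1][j], D[i][j-1], D[i-1][j-1]). Filling the table (rows: prefixes of 'rhoz', columns: prefixes of 'rrdoz'):
     ε  r  r  d  o  z
  ε  0  1  2  3  4  5
  r  1  0  1  2  3  4
  h  2  1  1  2  3  4
  o  3  2  2  2  2  3
  z  4  3  3  3  3  2
The bottom-right entry gives D[4][5] = 2, so no sequence of fewer than 2 edits works. Backtracking through the table gives one optimal edit sequence (2 edits):
  rhoz → rrhoz (ins r @1)
  rrhoz → rrdoz (sub h→d @3)
Edit distance = 2.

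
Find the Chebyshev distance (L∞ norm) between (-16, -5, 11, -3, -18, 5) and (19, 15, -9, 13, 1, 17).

max(|x_i - y_i|) = max(|-16 - 19|, |-5 - 15|, |11 - (-9)|, |-3 - 13|, |-18 - 1|, |5 - 17|) = max(35, 20, 20, 16, 19, 12) = 35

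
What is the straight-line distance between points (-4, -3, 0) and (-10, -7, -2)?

√(Σ(x_i - y_i)²) = √((-4 - (-10))² + (-3 - (-7))² + (0 - (-2))²)
= √(6² + 4² + 2²) = √(36 + 16 + 4) = √56 ≈ 7.4833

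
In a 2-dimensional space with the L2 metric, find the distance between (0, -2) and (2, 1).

(Σ|x_i - y_i|^2)^(1/2) = (|0 - 2|^2 + |-2 - 1|^2)^(1/2)
= (2^2 + 3^2)^(1/2) = (4 + 9)^(1/2) = (13)^(1/2) ≈ 3.6056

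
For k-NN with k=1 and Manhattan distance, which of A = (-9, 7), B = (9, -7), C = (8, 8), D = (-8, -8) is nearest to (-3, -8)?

Distances: d(A) = 21, d(B) = 13, d(C) = 27, d(D) = 5. Nearest: D = (-8, -8) with distance 5.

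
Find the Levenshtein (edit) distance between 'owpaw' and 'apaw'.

Let D[i][j] be the edit distance between the first i characters of 'owpaw' and the first j characters of 'apaw', with D[i][0] = i, D[0][j] = j, and D[i][j] = D[i-1][j-1] if the characters match, else 1 + min(D[i-1][j], D[i][j-1], D[i-1][j-1]). Filling the table (rows: prefixes of 'owpaw', columns: prefixes of 'apaw'):
     ε  a  p  a  w
  ε  0  1  2  3  4
  o  1  1  2  3  4
  w  2  2  2  3  3
  p  3  3  2  3  4
  a  4  3  3  2  3
  w  5  4  4  3  2
The bottom-right entry gives D[5][4] = 2, so no sequence of fewer than 2 edits works. Backtracking through the table gives one optimal edit sequence (2 edits):
  owpaw → wpaw (del o @1)
  wpaw → apaw (sub w→a @1)
Edit distance = 2.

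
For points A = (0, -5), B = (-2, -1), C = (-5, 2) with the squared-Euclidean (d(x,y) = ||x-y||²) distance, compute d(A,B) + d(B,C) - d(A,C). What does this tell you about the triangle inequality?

d(A,B) = 2² + 4² = 20, d(B,C) = 3² + 3² = 18, d(A,C) = 5² + 7² = 74.
d(A,B) + d(B,C) - d(A,C) = 20 + 18 - 74 = 38 - 74 = -36. This is < 0, so the triangle inequality FAILS for these points (squared-Euclidean is not a metric).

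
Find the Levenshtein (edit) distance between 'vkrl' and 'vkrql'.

Let D[i][j] be the edit distance between the first i characters of 'vkrl' and the first j characters of 'vkrql', with D[i][0] = i, D[0][j] = j, and D[i][j] = D[i-1][j-1] if the characters match, else 1 + min(D[i-1][j], D[i][j-1], D[i-1][j-1]). Filling the table (rows: prefixes of 'vkrl', columns: prefixes of 'vkrql'):
     ε  v  k  r  q  l
  ε  0  1  2  3  4  5
  v  1  0  1  2  3  4
  k  2  1  0  1  2  3
  r  3  2  1  0  1  2
  l  4  3  2  1  1  1
The bottom-right entry gives D[4][5] = 1, so no sequence of fewer than 1 edit works. Backtracking through the table gives one optimal edit sequence (1 edit):
  vkrl → vkrql (ins q @4)
Edit distance = 1.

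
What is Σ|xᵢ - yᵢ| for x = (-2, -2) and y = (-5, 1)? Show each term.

Σ|x_i - y_i| = |-2 - (-5)| + |-2 - 1| = 3 + 3 = 6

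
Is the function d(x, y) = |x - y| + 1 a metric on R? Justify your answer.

No. d fails identity of indiscernibles (specifically d(x,x) = 0): d(-2, -2) = |-2 - (-2)| + 1 = 0 + 1 = 1 ≠ 0.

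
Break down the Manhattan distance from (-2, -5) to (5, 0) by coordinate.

Σ|x_i - y_i| = |-2 - 5| + |-5 - 0| = 7 + 5 = 12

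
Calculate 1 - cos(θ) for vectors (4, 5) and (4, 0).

With u = (4, 5), v = (4, 0):
u·v = 4·4 + 5·0 = 16 + 0 = 16.
|u| = √(4² + 5²) = √41, |v| = √(4² + 0²) = √16, so |u||v| = √(41·16) = √656.
cos θ = (u·v)/(|u||v|) = 16/√656 ≈ 0.6247
Cosine distance = 1 - cos θ ≈ 1 - 0.6247 = 0.3753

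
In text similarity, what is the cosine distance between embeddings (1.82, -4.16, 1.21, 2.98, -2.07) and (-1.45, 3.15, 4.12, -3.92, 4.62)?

With u = (1.82, -4.16, 1.21, 2.98, -2.07), v = (-1.45, 3.15, 4.12, -3.92, 4.62):
u·v = 1.82·(-1.45) + (-4.16)·3.15 + 1.21·4.12 + 2.98·(-3.92) + (-2.07)·4.62 = (-2.639) + (-13.104) + 4.9852 + (-11.6816) + (-9.5634) = -32.0028.
|u| = √(1.82² + (-4.16)² + 1.21² + 2.98² + (-2.07)²) = √(3.3124 + 17.3056 + 1.4641 + 8.8804 + 4.2849) = √35.2474, |v| = √((-1.45)² + 3.15² + 4.12² + (-3.92)² + 4.62²) = √(2.1025 + 9.9225 + 16.9744 + 15.3664 + 21.3444) = √65.7102.
cos θ = (u·v)/(|u||v|) = -32.0028/(√35.2474·√65.7102) ≈ -0.665
Cosine distance = 1 - cos θ ≈ 1 - (-0.665) = 1.665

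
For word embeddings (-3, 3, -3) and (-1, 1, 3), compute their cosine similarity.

With u = (-3, 3, -3), v = (-1, 1, 3):
u·v = (-3)·(-1) + 3·1 + (-3)·3 = 3 + 3 + (-9) = -3.
|u| = √((-3)² + 3² + (-3)²) = √27, |v| = √((-1)² + 1² + 3²) = √11, so |u||v| = √(27·11) = √297.
cos θ = (u·v)/(|u||v|) = -3/√297 ≈ -0.1741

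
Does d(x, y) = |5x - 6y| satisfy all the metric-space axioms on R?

No. d fails symmetry: d(1, 4) = |5·1 - 6·4| = |-19| = 19, but d(4, 1) = |5·4 - 6·1| = |14| = 14. Since 19 ≠ 14, d(x,y) ≠ d(y,x) in general.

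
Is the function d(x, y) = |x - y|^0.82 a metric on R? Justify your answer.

Yes. With 0 < p = 0.82 ≤ 1, d(x,y) = |x-y|^0.82 is a metric on R. Non-negativity and symmetry are immediate; |x-y|^0.82 = 0 ⟺ |x-y| = 0 ⟺ x = y. For the triangle inequality, the function t ↦ t^0.82 is subadditive on [0,∞) when p ≤ 1, so |x-z|^0.82 ≤ (|x-y| + |y-z|)^0.82 ≤ |x-y|^0.82 + |y-z|^0.82.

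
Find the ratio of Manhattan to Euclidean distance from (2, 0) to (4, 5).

L1 = |2 - 4| + |0 - 5| = 2 + 5 = 7
L2 = √(2² + 5²) = √29 ≈ 5.3852
L1 ≥ L2 always (equality iff movement is along one axis); L1 > L2 here.
Ratio L1/L2 = 7/√29 ≈ 1.2999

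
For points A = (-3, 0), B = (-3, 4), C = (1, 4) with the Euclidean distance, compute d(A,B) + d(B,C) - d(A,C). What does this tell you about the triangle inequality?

d(A,B) = √(0² + 4²) = √16 = 4, d(B,C) = √(4² + 0²) = √16 = 4, d(A,C) = √(4² + 4²) = √32 ≈ 5.6569.
d(A,B) + d(B,C) - d(A,C) = 4 + 4 - 5.6569 = 8 - 5.6569 = 2.3431 (to 4 decimal places). This is ≥ 0, so the triangle inequality holds for these points.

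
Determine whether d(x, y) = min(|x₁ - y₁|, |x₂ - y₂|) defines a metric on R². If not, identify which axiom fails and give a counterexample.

No. d fails identity of indiscernibles: take x = (-5, 0) and y = (-5, 6). Then d(x,y) = min(|-5 - (-5)|, |0 - 6|) = min(0, 6) = 0, yet x ≠ y.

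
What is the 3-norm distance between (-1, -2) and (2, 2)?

(Σ|x_i - y_i|^3)^(1/3) = (|-1 - 2|^3 + |-2 - 2|^3)^(1/3)
= (3^3 + 4^3)^(1/3) = (27 + 64)^(1/3) = (91)^(1/3) ≈ 4.4979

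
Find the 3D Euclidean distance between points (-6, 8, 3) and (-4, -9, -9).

√(Σ(x_i - y_i)²) = √((-6 - (-4))² + (8 - (-9))² + (3 - (-9))²)
= √((-2)² + 17² + 12²) = √(4 + 289 + 144) = √437 ≈ 20.9045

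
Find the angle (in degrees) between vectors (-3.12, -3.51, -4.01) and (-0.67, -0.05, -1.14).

With u = (-3.12, -3.51, -4.01), v = (-0.67, -0.05, -1.14):
u·v = (-3.12)·(-0.67) + (-3.51)·(-0.05) + (-4.01)·(-1.14) = 2.0904 + 0.1755 + 4.5714 = 6.8373.
|u| = √((-3.12)² + (-3.51)² + (-4.01)²) = √(9.7344 + 12.3201 + 16.0801) = √38.1346, |v| = √((-0.67)² + (-0.05)² + (-1.14)²) = √(0.4489 + 0.0025 + 1.2996) = √1.751.
cos θ = (u·v)/(|u||v|) = 6.8373/(√38.1346·√1.751) ≈ 0.836723
θ = arccos(0.836723) ≈ 33.2°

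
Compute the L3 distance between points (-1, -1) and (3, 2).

(Σ|x_i - y_i|^3)^(1/3) = (|-1 - 3|^3 + |-1 - 2|^3)^(1/3)
= (4^3 + 3^3)^(1/3) = (64 + 27)^(1/3) = (91)^(1/3) ≈ 4.4979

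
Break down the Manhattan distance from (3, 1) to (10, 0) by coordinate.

Σ|x_i - y_i| = |3 - 10| + |1 - 0| = 7 + 1 = 8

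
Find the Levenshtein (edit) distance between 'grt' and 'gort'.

Let D[i][j] be the edit distance between the first i characters of 'grt' and the first j characters of 'gort', with D[i][0] = i, D[0][j] = j, and D[i][j] = D[i-1][j-1] if the characters match, else 1 + min(D[i-1][j], D[i][j-1], D[i-1][j-1]). Filling the table (rows: prefixes of 'grt', columns: prefixes of 'gort'):
     ε  g  o  r  t
  ε  0  1  2  3  4
  g  1  0  1  2  3
  r  2  1  1  1  2
  t  3  2  2  2  1
The bottom-right entry gives D[3][4] = 1, so no sequence of fewer than 1 edit works. Backtracking through the table gives one optimal edit sequence (1 edit):
  grt → gort (ins o @2)
Edit distance = 1.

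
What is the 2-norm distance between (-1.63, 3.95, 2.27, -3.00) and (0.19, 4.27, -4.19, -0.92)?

(Σ|x_i - y_i|^2)^(1/2) = (|-1.63 - 0.19|^2 + |3.95 - 4.27|^2 + |2.27 - (-4.19)|^2 + |-3 - (-0.92)|^2)^(1/2)
= (1.82^2 + 0.32^2 + 6.46^2 + 2.08^2)^(1/2) = (3.3124 + 0.1024 + 41.7316 + 4.3264)^(1/2) = (49.4728)^(1/2) ≈ 7.0337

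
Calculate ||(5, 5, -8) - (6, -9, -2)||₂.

√(Σ(x_i - y_i)²) = √((5 - 6)² + (5 - (-9))² + (-8 - (-2))²)
= √((-1)² + 14² + (-6)²) = √(1 + 196 + 36) = √233 ≈ 15.2643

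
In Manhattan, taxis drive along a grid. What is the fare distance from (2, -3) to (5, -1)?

Σ|x_i - y_i| = |2 - 5| + |-3 - (-1)| = 3 + 2 = 5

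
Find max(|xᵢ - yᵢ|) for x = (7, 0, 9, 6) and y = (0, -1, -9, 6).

max(|x_i - y_i|) = max(|7 - 0|, |0 - (-1)|, |9 - (-9)|, |6 - 6|) = max(7, 1, 18, 0) = 18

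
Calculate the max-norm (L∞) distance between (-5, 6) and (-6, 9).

max(|x_i - y_i|) = max(|-5 - (-6)|, |6 - 9|) = max(1, 3) = 3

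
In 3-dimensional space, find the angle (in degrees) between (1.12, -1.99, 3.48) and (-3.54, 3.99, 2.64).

With u = (1.12, -1.99, 3.48), v = (-3.54, 3.99, 2.64):
u·v = 1.12·(-3.54) + (-1.99)·3.99 + 3.48·2.64 = (-3.9648) + (-7.9401) + 9.1872 = -2.7177.
|u| = √(1.12² + (-1.99)² + 3.48²) = √(1.2544 + 3.9601 + 12.1104) = √17.3249, |v| = √((-3.54)² + 3.99² + 2.64²) = √(12.5316 + 15.9201 + 6.9696) = √35.4213.
cos θ = (u·v)/(|u||v|) = -2.7177/(√17.3249·√35.4213) ≈ -0.109707
θ = arccos(-0.109707) ≈ 96.3°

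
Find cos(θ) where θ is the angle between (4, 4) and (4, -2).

With u = (4, 4), v = (4, -2):
u·v = 4·4 + 4·(-2) = 16 + (-8) = 8.
|u| = √(4² + 4²) = √32, |v| = √(4² + (-2)²) = √20, so |u||v| = √(32·20) = √640.
cos θ = (u·v)/(|u||v|) = 8/√640 ≈ 0.3162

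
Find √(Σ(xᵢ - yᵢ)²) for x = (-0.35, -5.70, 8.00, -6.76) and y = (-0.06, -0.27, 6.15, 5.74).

√(Σ(x_i - y_i)²) = √((-0.35 - (-0.06))² + (-5.7 - (-0.27))² + (8 - 6.15)² + (-6.76 - 5.74)²)
= √((-0.29)² + (-5.43)² + 1.85² + (-12.5)²) = √(0.0841 + 29.4849 + 3.4225 + 156.25) = √189.2415 ≈ 13.7565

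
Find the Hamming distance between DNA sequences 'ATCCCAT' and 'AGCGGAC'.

Differing positions: 2, 4, 5, 7. Hamming distance = 4.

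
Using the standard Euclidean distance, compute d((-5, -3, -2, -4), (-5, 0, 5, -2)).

(Σ|x_i - y_i|^2)^(1/2) = (|-5 - (-5)|^2 + |-3 - 0|^2 + |-2 - 5|^2 + |-4 - (-2)|^2)^(1/2)
= (0^2 + 3^2 + 7^2 + 2^2)^(1/2) = (0 + 9 + 49 + 4)^(1/2) = (62)^(1/2) ≈ 7.874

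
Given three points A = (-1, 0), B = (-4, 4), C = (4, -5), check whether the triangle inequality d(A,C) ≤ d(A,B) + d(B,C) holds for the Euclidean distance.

d(A,B) = √(3² + 4²) = √25 = 5, d(B,C) = √(8² + 9²) = √145 ≈ 12.0416, d(A,C) = √(5² + 5²) = √50 ≈ 7.0711.
d(A,C) ≈ 7.0711 ≤ 5 + 12.0416 = 17.0416. Triangle inequality is satisfied.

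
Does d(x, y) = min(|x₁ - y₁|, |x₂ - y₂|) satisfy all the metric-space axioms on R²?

No. d fails identity of indiscernibles: take x = (3, 0) and y = (3, 5). Then d(x,y) = min(|3 - 3|, |0 - 5|) = min(0, 5) = 0, yet x ≠ y.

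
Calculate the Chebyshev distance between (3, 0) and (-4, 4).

max(|x_i - y_i|) = max(|3 - (-4)|, |0 - 4|) = max(7, 4) = 7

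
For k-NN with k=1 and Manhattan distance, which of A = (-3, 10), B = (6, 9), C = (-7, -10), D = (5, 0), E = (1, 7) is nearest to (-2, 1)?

Distances: d(A) = 10, d(B) = 16, d(C) = 16, d(D) = 8, d(E) = 9. Nearest: D = (5, 0) with distance 8.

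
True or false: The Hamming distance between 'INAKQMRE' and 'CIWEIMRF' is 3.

Differing positions: 1, 2, 3, 4, 5, 8. Hamming distance = 6, so the claim that d_H = 3 is false.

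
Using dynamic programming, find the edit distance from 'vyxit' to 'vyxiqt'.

Let D[i][j] be the edit distance between the first i characters of 'vyxit' and the first j characters of 'vyxiqt', with D[i][0] = i, D[0][j] = j, and D[i][j] = D[i-1][j-1] if the characters match, else 1 + min(D[i-1][j], D[i][j-1], D[i-1][j-1]). Filling the table (rows: prefixes of 'vyxit', columns: prefixes of 'vyxiqt'):
     ε  v  y  x  i  q  t
  ε  0  1  2  3  4  5  6
  v  1  0  1  2  3  4  5
  y  2  1  0  1  2  3  4
  x  3  2  1  0  1  2  3
  i  4  3  2  1  0  1  2
  t  5  4  3  2  1  1  1
The bottom-right entry gives D[5][6] = 1, so no sequence of fewer than 1 edit works. Backtracking through the table gives one optimal edit sequence (1 edit):
  vyxit → vyxiqt (ins q @5)
Edit distance = 1.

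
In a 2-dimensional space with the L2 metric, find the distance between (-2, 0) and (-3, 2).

(Σ|x_i - y_i|^2)^(1/2) = (|-2 - (-3)|^2 + |0 - 2|^2)^(1/2)
= (1^2 + 2^2)^(1/2) = (1 + 4)^(1/2) = (5)^(1/2) ≈ 2.2361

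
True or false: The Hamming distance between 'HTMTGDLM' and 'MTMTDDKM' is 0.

Differing positions: 1, 5, 7. Hamming distance = 3, so the claim that d_H = 0 is false.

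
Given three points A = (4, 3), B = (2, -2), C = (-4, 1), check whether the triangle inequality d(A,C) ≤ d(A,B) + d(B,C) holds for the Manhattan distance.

d(A,B) = 2 + 5 = 7, d(B,C) = 6 + 3 = 9, d(A,C) = 8 + 2 = 10.
d(A,C) = 10 ≤ 7 + 9 = 16. Triangle inequality is satisfied.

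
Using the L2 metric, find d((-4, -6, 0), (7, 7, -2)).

√(Σ(x_i - y_i)²) = √((-4 - 7)² + (-6 - 7)² + (0 - (-2))²)
= √((-11)² + (-13)² + 2²) = √(121 + 169 + 4) = √294 ≈ 17.1464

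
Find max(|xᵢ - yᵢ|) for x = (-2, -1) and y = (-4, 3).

max(|x_i - y_i|) = max(|-2 - (-4)|, |-1 - 3|) = max(2, 4) = 4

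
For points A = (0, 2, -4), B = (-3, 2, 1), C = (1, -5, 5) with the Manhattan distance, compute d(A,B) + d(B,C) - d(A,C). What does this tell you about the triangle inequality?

d(A,B) = 3 + 0 + 5 = 8, d(B,C) = 4 + 7 + 4 = 15, d(A,C) = 1 + 7 + 9 = 17.
d(A,B) + d(B,C) - d(A,C) = 8 + 15 - 17 = 23 - 17 = 6. This is ≥ 0, so the triangle inequality holds for these points.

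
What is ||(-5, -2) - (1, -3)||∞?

max(|x_i - y_i|) = max(|-5 - 1|, |-2 - (-3)|) = max(6, 1) = 6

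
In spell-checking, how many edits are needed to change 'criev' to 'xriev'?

Let D[i][j] be the edit distance between the first i characters of 'criev' and the first j characters of 'xriev', with D[i][0] = i, D[0][j] = j, and D[i][j] = D[i-1][j-1] if the characters match, else 1 + min(D[i-1][j], D[i][j-1], D[i-1][j-1]). Filling the table (rows: prefixes of 'criev', columns: prefixes of 'xriev'):
     ε  x  r  i  e  v
  ε  0  1  2  3  4  5
  c  1  1  2  3  4  5
  r  2  2  1  2  3  4
  i  3  3  2  1  2  3
  e  4  4  3  2  1  2
  v  5  5  4  3  2  1
The bottom-right entry gives D[5][5] = 1, so no sequence of fewer than 1 edit works. Backtracking through the table gives one optimal edit sequence (1 edit):
  criev → xriev (sub c→x @1)
Edit distance = 1.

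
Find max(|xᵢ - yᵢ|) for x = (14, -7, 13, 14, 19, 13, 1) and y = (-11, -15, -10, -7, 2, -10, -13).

max(|x_i - y_i|) = max(|14 - (-11)|, |-7 - (-15)|, |13 - (-10)|, |14 - (-7)|, |19 - 2|, |13 - (-10)|, |1 - (-13)|) = max(25, 8, 23, 21, 17, 23, 14) = 25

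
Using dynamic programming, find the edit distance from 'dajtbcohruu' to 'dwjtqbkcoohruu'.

Let D[i][j] be the edit distance between the first i characters of 'dajtbcohruu' and the first j characters of 'dwjtqbkcoohruu', with D[i][0] = i, D[0][j] = j, and D[i][j] = D[i-1][j-1] if the characters match, else 1 + min(D[i-1][j], D[i][j-1], D[i-1][j-1]). Filling the table (rows: prefixes of 'dajtbcohruu', columns: prefixes of 'dwjtqbkcoohruu'):
     ε  d  w  j  t  q  b  k  c  o  o  h  r  u  u
  ε  0  1  2  3  4  5  6  7  8  9 10 11 12 13 14
  d  1  0  1  2  3  4  5  6  7  8  9 10 11 12 13
  a  2  1  1  2  3  4  5  6  7  8  9 10 11 12 13
  j  3  2  2  1  2  3  4  5  6  7  8  9 10 11 12
  t  4  3  3  2  1  2  3  4  5  6  7  8  9 10 11
  b  5  4  4  3  2  2  2  3  4  5  6  7  8  9 10
  c  6  5  5  4  3  3  3  3  3  4  5  6  7  8  9
  o  7  6  6  5  4  4  4  4  4  3  4  5  6  7  8
  h  8  7  7  6  5  5  5  5  5  4  4  4  5  6  7
  r  9  8  8  7  6  6  6  6  6  5  5  5  4  5  6
  u 10  9  9  8  7  7  7  7  7  6  6  6  5  4  5
  u 11 10 10  9  8  8  8  8  8  7  7  7  6  5  4
The bottom-right entry gives D[11][14] = 4, so no sequence of fewer than 4 edits works. Backtracking through the table gives one optimal edit sequence (4 edits):
  dajtbcohruu → dwjtbcohruu (sub a→w @2)
  dwjtbcohruu → dwjtqbcohruu (ins q @5)
  dwjtqbcohruu → dwjtqbkcohruu (ins k @7)
  dwjtqbkcohruu → dwjtqbkcoohruu (ins o @9)
Edit distance = 4.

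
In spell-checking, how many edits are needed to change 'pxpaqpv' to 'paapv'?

Let D[i][j] be the edit distance between the first i characters of 'pxpaqpv' and the first j characters of 'paapv', with D[i][0] = i, D[0][j] = j, and D[i][j] = D[i-1][j-1] if the characters match, else 1 + min(D[i-1][j], D[i][j-1], D[i-1][j-1]). Filling the table (rows: prefixes of 'pxpaqpv', columns: prefixes of 'paapv'):
     ε  p  a  a  p  v
  ε  0  1  2  3  4  5
  p  1  0  1  2  3  4
  x  2  1  1  2  3  4
  p  3  2  2  2  2  3
  a  4  3  2  2  3  3
  q  5  4  3  3  3  4
  p  6  5  4  4  3  4
  v  7  6  5  5  4  3
The bottom-right entry gives D[7][5] = 3, so no sequence of fewer than 3 edits works. Backtracking through the table gives one optimal edit sequence (3 edits):
  pxpaqpv → xpaqpv (del p @1)
  xpaqpv → paqpv (del x @1)
  paqpv → paapv (sub q→a @3)
Edit distance = 3.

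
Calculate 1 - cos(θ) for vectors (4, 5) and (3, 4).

With u = (4, 5), v = (3, 4):
u·v = 4·3 + 5·4 = 12 + 20 = 32.
|u| = √(4² + 5²) = √41, |v| = √(3² + 4²) = √25, so |u||v| = √(41·25) = √1025.
cos θ = (u·v)/(|u||v|) = 32/√1025 ≈ 0.9995
Cosine distance = 1 - cos θ ≈ 1 - 0.9995 = 0.0005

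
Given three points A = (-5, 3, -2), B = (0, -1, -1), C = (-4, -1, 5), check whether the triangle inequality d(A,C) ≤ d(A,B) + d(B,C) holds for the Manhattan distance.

d(A,B) = 5 + 4 + 1 = 10, d(B,C) = 4 + 0 + 6 = 10, d(A,C) = 1 + 4 + 7 = 12.
d(A,C) = 12 ≤ 10 + 10 = 20. Triangle inequality is satisfied.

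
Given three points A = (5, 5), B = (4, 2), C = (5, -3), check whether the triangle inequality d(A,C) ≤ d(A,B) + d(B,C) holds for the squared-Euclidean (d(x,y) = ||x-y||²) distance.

d(A,B) = 1² + 3² = 10, d(B,C) = 1² + 5² = 26, d(A,C) = 0² + 8² = 64.
d(A,C) = 64 > 10 + 26 = 36. Triangle inequality is VIOLATED. (Squared-Euclidean is not a metric — this is a counterexample.)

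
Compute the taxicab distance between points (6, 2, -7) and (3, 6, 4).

Σ|x_i - y_i| = |6 - 3| + |2 - 6| + |-7 - 4| = 3 + 4 + 11 = 18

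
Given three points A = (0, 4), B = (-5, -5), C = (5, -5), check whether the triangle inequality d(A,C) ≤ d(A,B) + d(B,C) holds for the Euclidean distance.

d(A,B) = √(5² + 9²) = √106 ≈ 10.2956, d(B,C) = √(10² + 0²) = √100 = 10, d(A,C) = √(5² + 9²) = √106 ≈ 10.2956.
d(A,C) ≈ 10.2956 ≤ 10.2956 + 10 = 20.2956. Triangle inequality is satisfied.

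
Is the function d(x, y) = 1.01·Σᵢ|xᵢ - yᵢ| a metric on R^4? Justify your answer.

Yes. The L1 (Manhattan) norm induces a metric on R^4, and multiplying a metric by a positive constant 1.01 > 0 preserves all four axioms: non-negativity (1.01·||x-y|| ≥ 0), identity (1.01·||x-y|| = 0 ⟺ ||x-y|| = 0 ⟺ x = y), symmetry (||x-y|| = ||y-x||), and the triangle inequality (1.01·||x-z|| ≤ 1.01·||x-y|| + 1.01·||y-z||). So d is a metric.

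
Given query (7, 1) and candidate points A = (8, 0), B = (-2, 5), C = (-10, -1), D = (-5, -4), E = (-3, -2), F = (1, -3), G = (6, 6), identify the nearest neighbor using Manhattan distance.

Distances: d(A) = 2, d(B) = 13, d(C) = 19, d(D) = 17, d(E) = 13, d(F) = 10, d(G) = 6. Nearest: A = (8, 0) with distance 2.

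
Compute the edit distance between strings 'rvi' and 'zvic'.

Let D[i][j] be the edit distance between the first i characters of 'rvi' and the first j characters of 'zvic', with D[i][0] = i, D[0][j] = j, and D[i][j] = D[i-1][j-1] if the characters match, else 1 + min(D[i-1][j], D[i][j-1], D[i-1][j-1]). Filling the table (rows: prefixes of 'rvi', columns: prefixes of 'zvic'):
     ε  z  v  i  c
  ε  0  1  2  3  4
  r  1  1  2  3  4
  v  2  2  1  2  3
  i  3  3  2  1  2
The bottom-right entry gives D[3][4] = 2, so no sequence of fewer than 2 edits works. Backtracking through the table gives one optimal edit sequence (2 edits):
  rvi → zvi (sub r→z @1)
  zvi → zvic (ins c @4)
Edit distance = 2.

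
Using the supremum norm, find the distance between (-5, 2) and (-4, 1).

max(|x_i - y_i|) = max(|-5 - (-4)|, |2 - 1|) = max(1, 1) = 1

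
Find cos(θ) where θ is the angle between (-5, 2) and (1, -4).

With u = (-5, 2), v = (1, -4):
u·v = (-5)·1 + 2·(-4) = (-5) + (-8) = -13.
|u| = √((-5)² + 2²) = √29, |v| = √(1² + (-4)²) = √17, so |u||v| = √(29·17) = √493.
cos θ = (u·v)/(|u||v|) = -13/√493 ≈ -0.5855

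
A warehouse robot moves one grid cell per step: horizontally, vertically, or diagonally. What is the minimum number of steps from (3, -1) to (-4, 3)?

max(|x_i - y_i|) = max(|3 - (-4)|, |-1 - 3|) = max(7, 4) = 7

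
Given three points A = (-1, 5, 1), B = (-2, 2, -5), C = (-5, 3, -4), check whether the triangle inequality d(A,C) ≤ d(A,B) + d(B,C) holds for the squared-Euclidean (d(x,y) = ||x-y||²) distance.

d(A,B) = 1² + 3² + 6² = 46, d(B,C) = 3² + 1² + 1² = 11, d(A,C) = 4² + 2² + 5² = 45.
d(A,C) = 45 ≤ 46 + 11 = 57. Triangle inequality is satisfied.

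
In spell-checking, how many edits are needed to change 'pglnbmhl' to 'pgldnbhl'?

Let D[i][j] be the edit distance between the first i characters of 'pglnbmhl' and the first j characters of 'pgldnbhl', with D[i][0] = i, D[0][j] = j, and D[i][j] = D[i-1][j-1] if the characters match, else 1 + min(D[i-1][j], D[i][j-1], D[i-1][j-1]). Filling the table (rows: prefixes of 'pglnbmhl', columns: prefixes of 'pgldnbhl'):
     ε  p  g  l  d  n  b  h  l
  ε  0  1  2  3  4  5  6  7  8
  p  1  0  1  2  3  4  5  6  7
  g  2  1  0  1  2  3  4  5  6
  l  3  2  1  0  1  2  3  4  5
  n  4  3  2  1  1  1  2  3  4
  b  5  4  3  2  2  2  1  2  3
  m  6  5  4  3  3  3  2  2  3
  h  7  6  5  4  4  4  3  2  3
  l  8  7  6  5  5  5  4  3  2
The bottom-right entry gives D[8][8] = 2, so no sequence of fewer than 2 edits works. Backtracking through the table gives one optimal edit sequence (2 edits):
  pglnbmhl → pgldnbmhl (ins d @4)
  pgldnbmhl → pgldnbhl (del m @7)
Edit distance = 2.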